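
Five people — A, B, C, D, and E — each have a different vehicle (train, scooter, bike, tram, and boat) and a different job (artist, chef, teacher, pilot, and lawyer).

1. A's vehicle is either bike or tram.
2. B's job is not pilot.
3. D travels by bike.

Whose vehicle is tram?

A

With clues 1–3, B, C, D, and E are impossible for the one with vehicle tram.
That leaves A.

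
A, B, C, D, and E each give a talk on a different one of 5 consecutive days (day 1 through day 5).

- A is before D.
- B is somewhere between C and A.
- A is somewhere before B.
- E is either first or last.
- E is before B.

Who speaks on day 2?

A

With clues 1–3, C is ruled out for day 2.
With clues 1–4, E is ruled out for day 2.
With clues 1–5, B and D are ruled out for day 2.
So day 2 is A.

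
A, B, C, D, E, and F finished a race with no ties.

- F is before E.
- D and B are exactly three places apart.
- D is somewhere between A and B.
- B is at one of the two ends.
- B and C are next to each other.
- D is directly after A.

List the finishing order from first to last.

F, A, D, E, C, B

From clue 1: E is in {2,3,4,5,6}.
From clues 1–3: A is in {1,2,5,6}.
From clues 1–4: B is in {1,6}.
From clues 1–6: F → place 1, A → place 2, D → place 3, E → place 4, C → place 5, B → place 6.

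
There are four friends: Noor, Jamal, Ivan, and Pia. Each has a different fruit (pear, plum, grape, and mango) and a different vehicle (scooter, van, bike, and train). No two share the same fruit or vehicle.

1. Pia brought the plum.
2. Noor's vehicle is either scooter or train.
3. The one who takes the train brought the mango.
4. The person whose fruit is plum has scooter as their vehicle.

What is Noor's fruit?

mango

Clue 1 rules out plum for Noor's fruit.
With clues 1–4, grape and pear are impossible for Noor's fruit.
That leaves mango.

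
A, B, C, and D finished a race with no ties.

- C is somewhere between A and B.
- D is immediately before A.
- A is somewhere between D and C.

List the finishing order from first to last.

D, A, C, B

From clue 1: C is in {2,3}.
From clues 1–2: A is in {2,4}.
From clues 1–3: D → place 1, A → place 2, C → place 3, B → place 4.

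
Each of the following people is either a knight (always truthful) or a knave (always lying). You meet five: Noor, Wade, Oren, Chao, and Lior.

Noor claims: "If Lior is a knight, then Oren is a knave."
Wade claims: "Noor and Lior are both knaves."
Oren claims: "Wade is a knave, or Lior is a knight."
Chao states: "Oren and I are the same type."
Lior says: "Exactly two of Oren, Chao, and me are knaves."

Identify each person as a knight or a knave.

Consider Noor. Suppose Noor is a knave.
Then no assignment of the remaining roles makes every statement match its speaker's type — contradiction.
So Noor is a knight.
With that fixed, Wade's statement is false, so Wade is a knave.
With that fixed, Oren's statement is true, so Oren is a knight.
Consider Chao. Suppose Chao is a knave.
Then whichever role Lior has, Lior's statement has the wrong truth value — contradiction.
So Chao is a knight.
With that fixed, Lior's statement is false, so Lior is a knave.

Noor: knight, Wade: knave, Oren: knight, Chao: knight, Lior: knave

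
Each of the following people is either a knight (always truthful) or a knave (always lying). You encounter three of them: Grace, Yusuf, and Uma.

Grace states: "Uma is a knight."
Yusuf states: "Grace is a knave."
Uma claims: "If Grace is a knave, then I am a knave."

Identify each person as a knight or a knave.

Grace: knight, Yusuf: knave, Uma: knight

Consider Grace. Suppose Grace is a knave.
Then whichever role Uma has, Uma's statement has the wrong truth value — contradiction.
So Grace is a knight.
With that fixed, Yusuf's statement is false, so Yusuf is a knave.
With that fixed, Uma's statement is true, so Uma is a knight.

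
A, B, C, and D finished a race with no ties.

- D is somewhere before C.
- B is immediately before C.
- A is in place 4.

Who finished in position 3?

With clues 1–2, A and D are ruled out for place 3.
With clues 1–3, B is ruled out for place 3.
So place 3 is C.

C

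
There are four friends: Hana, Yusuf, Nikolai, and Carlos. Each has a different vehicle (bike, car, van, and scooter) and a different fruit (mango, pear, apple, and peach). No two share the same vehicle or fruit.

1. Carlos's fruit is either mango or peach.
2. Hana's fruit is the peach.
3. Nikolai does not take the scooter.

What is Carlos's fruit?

Clue 1 rules out apple and pear for Carlos's fruit.
With clues 1–2, peach is impossible for Carlos's fruit.
That leaves mango.

mango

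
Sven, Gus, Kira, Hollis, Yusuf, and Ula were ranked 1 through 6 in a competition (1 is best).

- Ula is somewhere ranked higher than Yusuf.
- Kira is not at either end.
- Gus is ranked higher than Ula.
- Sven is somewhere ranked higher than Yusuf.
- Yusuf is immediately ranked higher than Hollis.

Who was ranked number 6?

Hollis

With clue 1, Ula is ruled out for rank 6.
With clues 1–2, Kira is ruled out for rank 6.
With clues 1–3, Gus is ruled out for rank 6.
With clues 1–4, Sven is ruled out for rank 6.
With clues 1–5, Yusuf is ruled out for rank 6.
So rank 6 is Hollis.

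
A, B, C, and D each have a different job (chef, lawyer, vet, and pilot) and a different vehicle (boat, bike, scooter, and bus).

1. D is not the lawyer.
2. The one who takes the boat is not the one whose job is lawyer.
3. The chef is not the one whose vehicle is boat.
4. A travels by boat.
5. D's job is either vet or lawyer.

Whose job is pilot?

A

With clues 1–5, B, C, and D are impossible for the one with job pilot.
That leaves A.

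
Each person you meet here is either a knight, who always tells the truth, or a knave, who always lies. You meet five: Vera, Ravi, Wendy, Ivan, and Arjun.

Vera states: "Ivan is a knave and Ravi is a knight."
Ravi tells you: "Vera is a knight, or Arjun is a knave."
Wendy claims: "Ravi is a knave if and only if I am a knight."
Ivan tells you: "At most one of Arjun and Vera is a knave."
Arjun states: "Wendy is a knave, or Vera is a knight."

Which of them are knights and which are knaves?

Vera: knave, Ravi: knave, Wendy: knave, Ivan: knight, Arjun: knight

Consider Vera. Suppose Vera is a knight.
Then no assignment of the remaining roles makes every statement match its speaker's type — contradiction.
So Vera is a knave.
Consider Ravi. Suppose Ravi is a knight.
Then whichever role Wendy has, Wendy's statement has the wrong truth value — contradiction.
So Ravi is a knave.
Consider Wendy. Suppose Wendy is a knight.
Then no assignment of the remaining roles makes every statement match its speaker's type — contradiction.
So Wendy is a knave.
With that fixed, Arjun's statement is true, so Arjun is a knight.
With that fixed, Ivan's statement is true, so Ivan is a knight.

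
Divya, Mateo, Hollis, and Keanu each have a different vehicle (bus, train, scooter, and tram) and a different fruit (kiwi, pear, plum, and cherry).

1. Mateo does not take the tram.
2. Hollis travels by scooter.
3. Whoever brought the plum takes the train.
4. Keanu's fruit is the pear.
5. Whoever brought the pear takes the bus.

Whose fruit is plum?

Mateo

With clues 1–3, Hollis is impossible for the one with fruit plum.
With clues 1–4, Keanu is impossible for the one with fruit plum.
With clues 1–5, Divya is impossible for the one with fruit plum.
That leaves Mateo.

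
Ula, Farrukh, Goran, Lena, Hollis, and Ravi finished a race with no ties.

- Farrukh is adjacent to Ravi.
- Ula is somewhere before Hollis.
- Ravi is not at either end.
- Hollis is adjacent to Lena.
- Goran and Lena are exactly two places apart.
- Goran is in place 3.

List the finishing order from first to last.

From clues 1–2: Ula is in {1,2,3,4,5}.
From clues 1–3: Ravi is in {2,3,4,5}.
From clues 1–4: Ula is in {1,2,3,4}.
From clues 1–5: Ravi is in {2,3,5}.
From clues 1–6: Farrukh → place 1, Ravi → place 2, Goran → place 3, Ula → place 4, Lena → place 5, Hollis → place 6.

Farrukh, Ravi, Goran, Ula, Lena, Hollis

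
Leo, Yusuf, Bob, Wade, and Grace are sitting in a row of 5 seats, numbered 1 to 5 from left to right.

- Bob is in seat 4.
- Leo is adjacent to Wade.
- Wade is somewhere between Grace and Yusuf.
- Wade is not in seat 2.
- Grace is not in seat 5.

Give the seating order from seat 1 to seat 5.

Grace, Leo, Wade, Bob, Yusuf

From clue 1: Bob → seat 4.
From clues 1–2: Leo is in {1,2,3}.
From clues 1–3: Leo is in {2,3}.
From clues 1–4: Leo → seat 2, Wade → seat 3.
From clues 1–5: Grace → seat 1, Yusuf → seat 5.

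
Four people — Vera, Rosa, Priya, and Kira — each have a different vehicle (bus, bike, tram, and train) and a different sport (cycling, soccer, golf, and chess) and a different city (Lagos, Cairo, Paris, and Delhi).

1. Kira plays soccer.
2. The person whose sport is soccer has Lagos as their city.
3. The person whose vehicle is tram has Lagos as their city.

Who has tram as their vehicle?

With clues 1–3, Priya, Rosa, and Vera are impossible for the one with vehicle tram.
That leaves Kira.

Kira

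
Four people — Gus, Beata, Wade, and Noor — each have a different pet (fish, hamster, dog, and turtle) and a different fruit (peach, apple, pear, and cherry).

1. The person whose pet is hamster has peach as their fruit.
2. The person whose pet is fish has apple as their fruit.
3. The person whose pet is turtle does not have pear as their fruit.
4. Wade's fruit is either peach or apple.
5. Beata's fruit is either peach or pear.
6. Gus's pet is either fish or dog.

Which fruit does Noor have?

With clues 1–6, apple, peach, and pear are impossible for Noor's fruit.
That leaves cherry.

cherry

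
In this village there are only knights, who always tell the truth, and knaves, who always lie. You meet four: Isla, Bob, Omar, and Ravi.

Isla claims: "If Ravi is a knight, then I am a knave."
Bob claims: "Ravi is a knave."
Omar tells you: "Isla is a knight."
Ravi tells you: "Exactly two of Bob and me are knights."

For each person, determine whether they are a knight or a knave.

Isla: knight, Bob: knight, Omar: knight, Ravi: knave

Consider Isla. Suppose Isla is a knave.
Then Isla's own statement would have to be false, but it can't be — contradiction.
So Isla is a knight.
With that fixed, Omar's statement is true, so Omar is a knight.
Consider Bob. Suppose Bob is a knave.
Then no assignment of the remaining roles makes every statement match its speaker's type — contradiction.
So Bob is a knight.
Consider Ravi. Suppose Ravi is a knight.
Then Isla's statement comes out false, contradicting Isla being a knight.
So Ravi is a knave.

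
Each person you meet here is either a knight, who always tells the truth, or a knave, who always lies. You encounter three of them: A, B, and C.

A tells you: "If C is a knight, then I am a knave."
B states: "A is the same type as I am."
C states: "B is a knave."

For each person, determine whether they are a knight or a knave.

A: knight, B: knight, C: knave

Consider A. Suppose A is a knave.
Then A's own statement would have to be false, but it can't be — contradiction.
So A is a knight.
Consider B. Suppose B is a knave.
Then no assignment of the remaining roles makes every statement match its speaker's type — contradiction.
So B is a knight.
With that fixed, C's statement is false, so C is a knave.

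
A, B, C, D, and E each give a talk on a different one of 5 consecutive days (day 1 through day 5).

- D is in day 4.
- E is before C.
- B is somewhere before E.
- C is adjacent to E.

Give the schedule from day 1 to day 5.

B, E, C, D, A

From clue 1: D → day 4.
From clues 1–2: C is in {2,3,5}.
From clues 1–3: B is in {1,2}.
From clues 1–4: B → day 1, E → day 2, C → day 3, A → day 5.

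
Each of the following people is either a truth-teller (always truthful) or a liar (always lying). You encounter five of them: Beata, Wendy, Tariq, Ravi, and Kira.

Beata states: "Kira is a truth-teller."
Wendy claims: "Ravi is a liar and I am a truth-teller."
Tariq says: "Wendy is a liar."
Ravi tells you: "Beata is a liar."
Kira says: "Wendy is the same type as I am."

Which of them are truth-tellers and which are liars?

Consider Beata. Suppose Beata is a liar.
Then no assignment of the remaining roles makes every statement match its speaker's type — contradiction.
So Beata is a truth-teller.
With that fixed, Ravi's statement is false, so Ravi is a liar.
Consider Wendy. Suppose Wendy is a liar.
Then whichever role Kira has, Kira's statement has the wrong truth value — contradiction.
So Wendy is a truth-teller.
With that fixed, Tariq's statement is false, so Tariq is a liar.
Consider Kira. Suppose Kira is a liar.
Then Beata's statement comes out false, contradicting Beata being a truth-teller.
So Kira is a truth-teller.

Beata: truth-teller, Wendy: truth-teller, Tariq: liar, Ravi: liar, Kira: truth-teller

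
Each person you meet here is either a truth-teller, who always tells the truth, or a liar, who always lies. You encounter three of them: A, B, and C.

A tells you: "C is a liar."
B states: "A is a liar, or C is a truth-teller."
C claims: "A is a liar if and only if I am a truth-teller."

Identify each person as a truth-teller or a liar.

Consider A. Suppose A is a truth-teller.
Then whichever role C has, C's statement has the wrong truth value — contradiction.
So A is a liar.
With that fixed, B's statement is true, so B is a truth-teller.
Consider C. Suppose C is a liar.
Then A's statement comes out true, contradicting A being a liar.
So C is a truth-teller.

A: liar, B: truth-teller, C: truth-teller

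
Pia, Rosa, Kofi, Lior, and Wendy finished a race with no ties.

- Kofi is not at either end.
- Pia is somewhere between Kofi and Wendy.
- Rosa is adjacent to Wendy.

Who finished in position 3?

Pia

With clues 1–2, Wendy is ruled out for place 3.
With clues 1–3, Kofi, Lior, and Rosa are ruled out for place 3.
So place 3 is Pia.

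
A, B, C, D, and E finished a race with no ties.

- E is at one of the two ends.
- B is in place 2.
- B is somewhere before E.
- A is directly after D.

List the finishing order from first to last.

C, B, D, A, E

From clue 1: E is in {1,5}.
From clues 1–2: B → place 2.
From clues 1–3: E → place 5.
From clues 1–4: C → place 1, D → place 3, A → place 4.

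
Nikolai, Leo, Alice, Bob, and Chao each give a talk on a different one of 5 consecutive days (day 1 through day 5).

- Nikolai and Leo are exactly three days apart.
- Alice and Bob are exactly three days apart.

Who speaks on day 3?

Chao

With clue 1, Leo and Nikolai are ruled out for day 3.
With clues 1–2, Alice and Bob are ruled out for day 3.
So day 3 is Chao.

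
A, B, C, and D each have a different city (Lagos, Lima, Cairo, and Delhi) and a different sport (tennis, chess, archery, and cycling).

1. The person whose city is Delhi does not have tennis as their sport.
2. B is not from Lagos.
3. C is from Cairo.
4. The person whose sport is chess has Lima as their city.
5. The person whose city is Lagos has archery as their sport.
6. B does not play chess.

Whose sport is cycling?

With clues 1–5, C is impossible for the one with sport cycling.
With clues 1–6, A and D are impossible for the one with sport cycling.
That leaves B.

B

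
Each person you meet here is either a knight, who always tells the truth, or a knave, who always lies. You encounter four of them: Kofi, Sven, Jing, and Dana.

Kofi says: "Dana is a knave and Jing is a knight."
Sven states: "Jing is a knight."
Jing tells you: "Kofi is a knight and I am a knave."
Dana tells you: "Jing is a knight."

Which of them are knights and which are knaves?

Consider Kofi. Suppose Kofi is a knight.
Then whichever role Jing has, Jing's statement has the wrong truth value — contradiction.
So Kofi is a knave.
With that fixed, Jing's statement is false, so Jing is a knave.
With that fixed, Dana's statement is false, so Dana is a knave.
With that fixed, Sven's statement is false, so Sven is a knave.

Kofi: knave, Sven: knave, Jing: knave, Dana: knave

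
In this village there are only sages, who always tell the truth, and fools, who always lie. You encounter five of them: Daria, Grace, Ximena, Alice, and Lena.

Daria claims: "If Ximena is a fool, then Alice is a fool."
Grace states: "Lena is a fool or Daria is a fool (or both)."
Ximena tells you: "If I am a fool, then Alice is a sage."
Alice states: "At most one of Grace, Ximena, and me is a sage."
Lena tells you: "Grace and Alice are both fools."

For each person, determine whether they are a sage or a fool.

Daria: sage, Grace: sage, Ximena: sage, Alice: fool, Lena: fool

Consider Daria. Suppose Daria is a fool.
Then no assignment of the remaining roles makes every statement match its speaker's type — contradiction.
So Daria is a sage.
Consider Grace. Suppose Grace is a fool.
Then no assignment of the remaining roles makes every statement match its speaker's type — contradiction.
So Grace is a sage.
With that fixed, Lena's statement is false, so Lena is a fool.
Consider Ximena. Suppose Ximena is a fool.
Then whichever role Alice has, Alice's statement has the wrong truth value — contradiction.
So Ximena is a sage.
With that fixed, Alice's statement is false, so Alice is a fool.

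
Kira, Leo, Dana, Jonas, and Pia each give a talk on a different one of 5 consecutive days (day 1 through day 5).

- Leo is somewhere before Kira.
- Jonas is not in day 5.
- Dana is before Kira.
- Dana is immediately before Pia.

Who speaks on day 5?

Kira

With clue 1, Leo is ruled out for day 5.
With clues 1–2, Jonas is ruled out for day 5.
With clues 1–3, Dana is ruled out for day 5.
With clues 1–4, Pia is ruled out for day 5.
So day 5 is Kira.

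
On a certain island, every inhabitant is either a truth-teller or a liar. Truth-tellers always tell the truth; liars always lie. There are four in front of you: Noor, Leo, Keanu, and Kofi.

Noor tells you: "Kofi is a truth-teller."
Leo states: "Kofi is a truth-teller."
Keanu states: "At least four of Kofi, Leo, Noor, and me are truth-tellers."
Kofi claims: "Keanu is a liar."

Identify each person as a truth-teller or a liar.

Consider Noor. Suppose Noor is a liar.
Then no assignment of the remaining roles makes every statement match its speaker's type — contradiction.
So Noor is a truth-teller.
Consider Leo. Suppose Leo is a liar.
Then no assignment of the remaining roles makes every statement match its speaker's type — contradiction.
So Leo is a truth-teller.
Consider Keanu. Suppose Keanu is a truth-teller.
Then no assignment of the remaining roles makes every statement match its speaker's type — contradiction.
So Keanu is a liar.
With that fixed, Kofi's statement is true, so Kofi is a truth-teller.

Noor: truth-teller, Leo: truth-teller, Keanu: liar, Kofi: truth-teller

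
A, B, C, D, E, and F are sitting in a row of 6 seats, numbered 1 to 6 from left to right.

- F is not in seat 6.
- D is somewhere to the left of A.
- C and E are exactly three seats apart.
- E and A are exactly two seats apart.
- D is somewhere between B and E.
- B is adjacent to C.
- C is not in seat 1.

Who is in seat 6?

B

With clue 1, F is ruled out for seat 6.
With clues 1–2, D is ruled out for seat 6.
With clues 1–6, C and E are ruled out for seat 6.
With clues 1–7, A is ruled out for seat 6.
So seat 6 is B.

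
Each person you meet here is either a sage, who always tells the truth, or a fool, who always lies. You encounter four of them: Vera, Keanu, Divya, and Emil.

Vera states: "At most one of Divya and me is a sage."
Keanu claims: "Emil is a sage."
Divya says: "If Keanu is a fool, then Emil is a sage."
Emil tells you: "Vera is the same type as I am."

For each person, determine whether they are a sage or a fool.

Consider Vera. Suppose Vera is a fool.
Then Vera's own statement would have to be false, but it can't be — contradiction.
So Vera is a sage.
Consider Keanu. Suppose Keanu is a sage.
Then no assignment of the remaining roles makes every statement match its speaker's type — contradiction.
So Keanu is a fool.
Consider Divya. Suppose Divya is a sage.
Then Vera's statement comes out false, contradicting Vera being a sage.
So Divya is a fool.
Consider Emil. Suppose Emil is a sage.
Then Keanu's statement comes out true, contradicting Keanu being a fool.
So Emil is a fool.

Vera: sage, Keanu: fool, Divya: fool, Emil: fool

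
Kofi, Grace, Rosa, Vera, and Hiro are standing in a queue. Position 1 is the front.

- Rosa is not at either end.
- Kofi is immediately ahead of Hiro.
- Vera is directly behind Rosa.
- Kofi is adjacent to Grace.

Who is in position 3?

With clues 1–3, Kofi is ruled out for position 3.
With clues 1–4, Grace, Rosa, and Vera are ruled out for position 3.
So position 3 is Hiro.

Hiro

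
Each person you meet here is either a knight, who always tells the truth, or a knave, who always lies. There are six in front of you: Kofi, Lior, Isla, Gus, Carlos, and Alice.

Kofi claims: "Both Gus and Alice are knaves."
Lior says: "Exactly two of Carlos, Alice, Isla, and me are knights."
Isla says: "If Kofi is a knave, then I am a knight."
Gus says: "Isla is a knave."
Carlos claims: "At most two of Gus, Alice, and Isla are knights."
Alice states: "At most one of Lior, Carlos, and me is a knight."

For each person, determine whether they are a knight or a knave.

Kofi: knave, Lior: knight, Isla: knave, Gus: knight, Carlos: knight, Alice: knave

Consider Kofi. Suppose Kofi is a knight.
Then no assignment of the remaining roles makes every statement match its speaker's type — contradiction.
So Kofi is a knave.
Consider Lior. Suppose Lior is a knave.
Then no assignment of the remaining roles makes every statement match its speaker's type — contradiction.
So Lior is a knight.
Consider Isla. Suppose Isla is a knight.
Then no assignment of the remaining roles makes every statement match its speaker's type — contradiction.
So Isla is a knave.
With that fixed, Gus's statement is true, so Gus is a knight.
With that fixed, Carlos's statement is true, so Carlos is a knight.
With that fixed, Alice's statement is false, so Alice is a knave.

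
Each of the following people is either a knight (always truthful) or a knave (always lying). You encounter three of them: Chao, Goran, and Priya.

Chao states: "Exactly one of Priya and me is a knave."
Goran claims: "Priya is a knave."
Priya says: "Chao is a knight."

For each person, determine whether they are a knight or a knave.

Chao: knave, Goran: knight, Priya: knave

Consider Chao. Suppose Chao is a knight.
Then no assignment of the remaining roles makes every statement match its speaker's type — contradiction.
So Chao is a knave.
With that fixed, Priya's statement is false, so Priya is a knave.
With that fixed, Goran's statement is true, so Goran is a knight.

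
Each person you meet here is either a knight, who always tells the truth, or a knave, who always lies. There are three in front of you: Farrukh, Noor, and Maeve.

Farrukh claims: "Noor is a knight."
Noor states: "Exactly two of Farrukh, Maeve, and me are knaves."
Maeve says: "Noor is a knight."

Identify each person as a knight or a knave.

Farrukh: knave, Noor: knave, Maeve: knave

Consider Farrukh. Suppose Farrukh is a knight.
Then no assignment of the remaining roles makes every statement match its speaker's type — contradiction.
So Farrukh is a knave.
Consider Noor. Suppose Noor is a knight.
Then Farrukh's statement comes out true, contradicting Farrukh being a knave.
So Noor is a knave.
With that fixed, Maeve's statement is false, so Maeve is a knave.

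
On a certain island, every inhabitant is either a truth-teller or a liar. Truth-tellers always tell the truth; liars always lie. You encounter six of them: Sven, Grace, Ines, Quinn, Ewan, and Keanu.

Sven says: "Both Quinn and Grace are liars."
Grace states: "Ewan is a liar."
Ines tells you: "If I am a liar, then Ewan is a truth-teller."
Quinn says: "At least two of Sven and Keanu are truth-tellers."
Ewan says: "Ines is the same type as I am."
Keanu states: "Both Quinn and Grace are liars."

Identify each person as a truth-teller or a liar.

Sven: liar, Grace: truth-teller, Ines: truth-teller, Quinn: liar, Ewan: liar, Keanu: liar

Consider Sven. Suppose Sven is a truth-teller.
Then no assignment of the remaining roles makes every statement match its speaker's type — contradiction.
So Sven is a liar.
With that fixed, Quinn's statement is false, so Quinn is a liar.
Consider Grace. Suppose Grace is a liar.
Then Sven's statement comes out true, contradicting Sven being a liar.
So Grace is a truth-teller.
With that fixed, Keanu's statement is false, so Keanu is a liar.
Consider Ines. Suppose Ines is a liar.
Then whichever role Ewan has, Ewan's statement has the wrong truth value — contradiction.
So Ines is a truth-teller.
Consider Ewan. Suppose Ewan is a truth-teller.
Then Grace's statement comes out false, contradicting Grace being a truth-teller.
So Ewan is a liar.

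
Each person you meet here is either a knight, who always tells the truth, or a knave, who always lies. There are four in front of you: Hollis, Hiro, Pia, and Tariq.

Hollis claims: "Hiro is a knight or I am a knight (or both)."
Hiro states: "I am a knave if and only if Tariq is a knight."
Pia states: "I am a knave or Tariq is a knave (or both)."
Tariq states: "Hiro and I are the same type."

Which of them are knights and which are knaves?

Hollis: knight, Hiro: knight, Pia: knight, Tariq: knave

Consider Hollis. Suppose Hollis is a knave.
Then no assignment of the remaining roles makes every statement match its speaker's type — contradiction.
So Hollis is a knight.
Consider Hiro. Suppose Hiro is a knave.
Then whichever role Tariq has, Tariq's statement has the wrong truth value — contradiction.
So Hiro is a knight.
Consider Pia. Suppose Pia is a knave.
Then Pia's own statement would have to be false, but it can't be — contradiction.
So Pia is a knight.
Consider Tariq. Suppose Tariq is a knight.
Then Hiro's statement comes out false, contradicting Hiro being a knight.
So Tariq is a knave.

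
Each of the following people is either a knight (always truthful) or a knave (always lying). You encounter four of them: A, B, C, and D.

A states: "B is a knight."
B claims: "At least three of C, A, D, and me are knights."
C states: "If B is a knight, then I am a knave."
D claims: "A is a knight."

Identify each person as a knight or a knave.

A: knave, B: knave, C: knight, D: knave

Consider A. Suppose A is a knight.
Then no assignment of the remaining roles makes every statement match its speaker's type — contradiction.
So A is a knave.
With that fixed, D's statement is false, so D is a knave.
With that fixed, B's statement is false, so B is a knave.
With that fixed, C's statement is true, so C is a knight.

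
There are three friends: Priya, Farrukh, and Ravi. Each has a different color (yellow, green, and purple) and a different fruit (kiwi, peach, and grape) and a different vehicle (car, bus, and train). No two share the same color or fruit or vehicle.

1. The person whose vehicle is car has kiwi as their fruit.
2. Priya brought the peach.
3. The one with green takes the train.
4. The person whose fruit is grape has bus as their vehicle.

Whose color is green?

With clues 1–4, Farrukh and Ravi are impossible for the one with color green.
That leaves Priya.

Priya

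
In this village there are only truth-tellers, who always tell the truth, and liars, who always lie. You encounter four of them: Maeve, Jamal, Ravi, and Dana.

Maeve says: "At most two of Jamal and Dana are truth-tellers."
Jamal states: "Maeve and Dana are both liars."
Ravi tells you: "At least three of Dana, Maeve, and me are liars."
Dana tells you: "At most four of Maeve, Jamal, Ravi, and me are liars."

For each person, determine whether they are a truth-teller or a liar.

Maeve: truth-teller, Jamal: liar, Ravi: liar, Dana: truth-teller

Regardless of anyone's role, Maeve's statement is true, so Maeve is a truth-teller.
With that fixed, Jamal's statement is false, so Jamal is a liar.
With that fixed, Ravi's statement is false, so Ravi is a liar.
With that fixed, Dana's statement is true, so Dana is a truth-teller.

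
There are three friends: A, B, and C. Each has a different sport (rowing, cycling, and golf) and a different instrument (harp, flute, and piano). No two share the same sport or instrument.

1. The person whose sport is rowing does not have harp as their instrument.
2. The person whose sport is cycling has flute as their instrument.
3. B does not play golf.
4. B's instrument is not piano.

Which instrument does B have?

With clues 1–3, harp is impossible for B's instrument.
With clues 1–4, piano is impossible for B's instrument.
That leaves flute.

flute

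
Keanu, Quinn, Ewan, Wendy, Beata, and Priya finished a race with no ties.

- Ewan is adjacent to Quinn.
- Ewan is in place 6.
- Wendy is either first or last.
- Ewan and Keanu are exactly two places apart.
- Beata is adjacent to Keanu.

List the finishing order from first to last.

Wendy, Priya, Beata, Keanu, Quinn, Ewan

From clues 1–2: Quinn → place 5, Ewan → place 6.
From clues 1–3: Wendy → place 1.
From clues 1–4: Keanu → place 4.
From clues 1–5: Priya → place 2, Beata → place 3.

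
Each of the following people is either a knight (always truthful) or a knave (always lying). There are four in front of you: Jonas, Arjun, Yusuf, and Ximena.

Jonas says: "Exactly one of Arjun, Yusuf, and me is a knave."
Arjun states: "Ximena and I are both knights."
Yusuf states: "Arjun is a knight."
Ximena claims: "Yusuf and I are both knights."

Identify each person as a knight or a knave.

Consider Jonas. Suppose Jonas is a knight.
Then no assignment of the remaining roles makes every statement match its speaker's type — contradiction.
So Jonas is a knave.
Consider Arjun. Suppose Arjun is a knight.
Then no assignment of the remaining roles makes every statement match its speaker's type — contradiction.
So Arjun is a knave.
With that fixed, Yusuf's statement is false, so Yusuf is a knave.
With that fixed, Ximena's statement is false, so Ximena is a knave.

Jonas: knave, Arjun: knave, Yusuf: knave, Ximena: knave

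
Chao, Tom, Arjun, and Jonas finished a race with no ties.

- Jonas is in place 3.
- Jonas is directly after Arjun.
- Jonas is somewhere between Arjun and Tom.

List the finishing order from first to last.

From clue 1: Jonas → place 3.
From clues 1–2: Arjun → place 2.
From clues 1–3: Chao → place 1, Tom → place 4.

Chao, Arjun, Jonas, Tom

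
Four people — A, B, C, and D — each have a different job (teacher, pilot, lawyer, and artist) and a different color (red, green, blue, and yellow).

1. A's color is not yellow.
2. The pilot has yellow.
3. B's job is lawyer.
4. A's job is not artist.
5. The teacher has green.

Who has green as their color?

A

With clues 1–5, B, C, and D are impossible for the one with color green.
That leaves A.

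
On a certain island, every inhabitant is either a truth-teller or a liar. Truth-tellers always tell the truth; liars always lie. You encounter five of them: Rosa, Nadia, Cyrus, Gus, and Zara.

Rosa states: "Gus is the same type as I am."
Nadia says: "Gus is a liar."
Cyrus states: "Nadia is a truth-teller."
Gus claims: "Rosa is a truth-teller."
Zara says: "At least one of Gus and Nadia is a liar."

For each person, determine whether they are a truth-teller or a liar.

Consider Rosa. Suppose Rosa is a liar.
Then no assignment of the remaining roles makes every statement match its speaker's type — contradiction.
So Rosa is a truth-teller.
With that fixed, Gus's statement is true, so Gus is a truth-teller.
With that fixed, Nadia's statement is false, so Nadia is a liar.
With that fixed, Cyrus's statement is false, so Cyrus is a liar.
With that fixed, Zara's statement is true, so Zara is a truth-teller.

Rosa: truth-teller, Nadia: liar, Cyrus: liar, Gus: truth-teller, Zara: truth-teller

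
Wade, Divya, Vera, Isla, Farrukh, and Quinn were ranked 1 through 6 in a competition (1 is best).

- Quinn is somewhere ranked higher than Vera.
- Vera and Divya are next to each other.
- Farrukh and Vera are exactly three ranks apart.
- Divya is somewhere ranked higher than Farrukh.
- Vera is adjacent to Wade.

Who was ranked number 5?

With clues 1–2, Quinn is ruled out for rank 5.
With clues 1–4, Divya and Vera are ruled out for rank 5.
With clues 1–5, Farrukh and Wade are ruled out for rank 5.
So rank 5 is Isla.

Isla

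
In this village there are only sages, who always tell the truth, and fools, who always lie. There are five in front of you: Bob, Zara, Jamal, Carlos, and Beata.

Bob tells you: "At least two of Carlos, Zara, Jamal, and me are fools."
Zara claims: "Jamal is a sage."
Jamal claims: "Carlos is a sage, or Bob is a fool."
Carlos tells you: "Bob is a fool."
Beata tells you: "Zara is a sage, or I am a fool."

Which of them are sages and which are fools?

Bob: fool, Zara: sage, Jamal: sage, Carlos: sage, Beata: sage

Consider Bob. Suppose Bob is a sage.
Then no assignment of the remaining roles makes every statement match its speaker's type — contradiction.
So Bob is a fool.
With that fixed, Jamal's statement is true, so Jamal is a sage.
With that fixed, Carlos's statement is true, so Carlos is a sage.
With that fixed, Zara's statement is true, so Zara is a sage.
With that fixed, Beata's statement is true, so Beata is a sage.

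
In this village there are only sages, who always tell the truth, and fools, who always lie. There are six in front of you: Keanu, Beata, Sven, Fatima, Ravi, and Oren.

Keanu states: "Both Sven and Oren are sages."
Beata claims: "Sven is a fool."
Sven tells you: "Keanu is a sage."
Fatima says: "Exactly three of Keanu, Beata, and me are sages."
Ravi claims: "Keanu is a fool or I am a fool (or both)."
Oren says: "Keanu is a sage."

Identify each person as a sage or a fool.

Keanu: fool, Beata: sage, Sven: fool, Fatima: fool, Ravi: sage, Oren: fool

Consider Keanu. Suppose Keanu is a sage.
Then whichever role Ravi has, Ravi's statement has the wrong truth value — contradiction.
So Keanu is a fool.
With that fixed, Sven's statement is false, so Sven is a fool.
With that fixed, Fatima's statement is false, so Fatima is a fool.
With that fixed, Ravi's statement is true, so Ravi is a sage.
With that fixed, Oren's statement is false, so Oren is a fool.
With that fixed, Beata's statement is true, so Beata is a sage.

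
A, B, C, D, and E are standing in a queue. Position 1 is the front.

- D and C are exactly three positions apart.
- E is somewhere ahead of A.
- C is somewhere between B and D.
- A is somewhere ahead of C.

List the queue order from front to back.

From clue 1: C is in {1,2,4,5}.
From clues 1–2: A is in {3,4,5}.
From clues 1–3: A is in {3,4}.
From clues 1–4: D → position 1, E → position 2, A → position 3, C → position 4, B → position 5.

D, E, A, C, B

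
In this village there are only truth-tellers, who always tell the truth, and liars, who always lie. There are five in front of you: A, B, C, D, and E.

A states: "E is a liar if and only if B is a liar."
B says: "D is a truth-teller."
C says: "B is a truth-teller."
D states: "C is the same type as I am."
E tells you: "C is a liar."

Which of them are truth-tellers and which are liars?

A: liar, B: truth-teller, C: truth-teller, D: truth-teller, E: liar

Consider A. Suppose A is a truth-teller.
Then no assignment of the remaining roles makes every statement match its speaker's type — contradiction.
So A is a liar.
Consider B. Suppose B is a liar.
Then no assignment of the remaining roles makes every statement match its speaker's type — contradiction.
So B is a truth-teller.
With that fixed, C's statement is true, so C is a truth-teller.
With that fixed, E's statement is false, so E is a liar.
Consider D. Suppose D is a liar.
Then B's statement comes out false, contradicting B being a truth-teller.
So D is a truth-teller.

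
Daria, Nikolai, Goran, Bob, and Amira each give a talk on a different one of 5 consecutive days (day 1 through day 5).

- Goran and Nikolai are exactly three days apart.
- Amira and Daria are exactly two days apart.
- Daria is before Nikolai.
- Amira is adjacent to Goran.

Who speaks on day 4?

Bob

With clues 1–2, Amira and Daria are ruled out for day 4.
With clues 1–3, Goran is ruled out for day 4.
With clues 1–4, Nikolai is ruled out for day 4.
So day 4 is Bob.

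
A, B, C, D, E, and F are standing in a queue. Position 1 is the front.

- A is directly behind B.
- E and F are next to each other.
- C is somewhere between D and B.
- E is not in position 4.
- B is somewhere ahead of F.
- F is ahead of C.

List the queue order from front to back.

B, A, E, F, C, D

From clue 1: A is in {2,3,4,5,6}.
From clues 1–3: A is in {2,4,6}.
From clues 1–5: A is in {2,4}.
From clues 1–6: B → position 1, A → position 2, E → position 3, F → position 4, C → position 5, D → position 6.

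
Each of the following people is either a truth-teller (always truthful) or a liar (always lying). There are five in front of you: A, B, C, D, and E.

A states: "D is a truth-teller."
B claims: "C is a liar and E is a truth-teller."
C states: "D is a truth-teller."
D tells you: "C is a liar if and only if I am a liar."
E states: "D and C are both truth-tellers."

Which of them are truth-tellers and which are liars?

A: truth-teller, B: liar, C: truth-teller, D: truth-teller, E: truth-teller

Consider A. Suppose A is a liar.
Then no assignment of the remaining roles makes every statement match its speaker's type — contradiction.
So A is a truth-teller.
Consider B. Suppose B is a truth-teller.
Then no assignment of the remaining roles makes every statement match its speaker's type — contradiction.
So B is a liar.
Consider C. Suppose C is a liar.
Then whichever role D has, D's statement has the wrong truth value — contradiction.
So C is a truth-teller.
Consider D. Suppose D is a liar.
Then A's statement comes out false, contradicting A being a truth-teller.
So D is a truth-teller.
With that fixed, E's statement is true, so E is a truth-teller.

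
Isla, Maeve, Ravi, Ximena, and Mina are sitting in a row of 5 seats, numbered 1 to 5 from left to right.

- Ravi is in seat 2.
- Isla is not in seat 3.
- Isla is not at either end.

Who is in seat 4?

With clue 1, Ravi is ruled out for seat 4.
With clues 1–3, Maeve, Mina, and Ximena are ruled out for seat 4.
So seat 4 is Isla.

Isla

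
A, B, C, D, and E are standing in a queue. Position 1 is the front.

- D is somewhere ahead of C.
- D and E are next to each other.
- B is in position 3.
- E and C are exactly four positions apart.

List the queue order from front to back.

E, D, B, A, C

From clue 1: C is in {2,3,4,5}.
From clues 1–2: C is in {3,4,5}.
From clues 1–3: B → position 3.
From clues 1–4: E → position 1, D → position 2, A → position 4, C → position 5.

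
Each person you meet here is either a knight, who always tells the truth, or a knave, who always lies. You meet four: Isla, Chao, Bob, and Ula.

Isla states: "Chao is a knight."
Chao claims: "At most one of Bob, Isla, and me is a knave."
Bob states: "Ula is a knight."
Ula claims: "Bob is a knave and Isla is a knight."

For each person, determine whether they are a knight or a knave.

Consider Isla. Suppose Isla is a knight.
Then no assignment of the remaining roles makes every statement match its speaker's type — contradiction.
So Isla is a knave.
With that fixed, Ula's statement is false, so Ula is a knave.
With that fixed, Bob's statement is false, so Bob is a knave.
With that fixed, Chao's statement is false, so Chao is a knave.

Isla: knave, Chao: knave, Bob: knave, Ula: knave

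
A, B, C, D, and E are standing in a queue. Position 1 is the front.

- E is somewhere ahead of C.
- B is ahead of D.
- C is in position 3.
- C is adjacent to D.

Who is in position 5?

A

With clue 1, E is ruled out for position 5.
With clues 1–2, B is ruled out for position 5.
With clues 1–3, C is ruled out for position 5.
With clues 1–4, D is ruled out for position 5.
So position 5 is A.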